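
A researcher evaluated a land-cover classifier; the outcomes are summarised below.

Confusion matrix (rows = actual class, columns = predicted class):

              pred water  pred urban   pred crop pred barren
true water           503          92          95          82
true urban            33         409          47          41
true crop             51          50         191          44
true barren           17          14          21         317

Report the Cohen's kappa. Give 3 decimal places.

0.603

Observed agreement pₒ = trace/N = 1420/2007 = 0.7075
Expected agreement pₑ = Σ (rowᵢ·colᵢ)/N² = (772·604 + 530·565 + 336·354 + 369·484)/2007² = 0.2640
κ = (pₒ − pₑ)/(1 − pₑ) = (0.7075 − 0.2640)/(1 − 0.2640) = 0.603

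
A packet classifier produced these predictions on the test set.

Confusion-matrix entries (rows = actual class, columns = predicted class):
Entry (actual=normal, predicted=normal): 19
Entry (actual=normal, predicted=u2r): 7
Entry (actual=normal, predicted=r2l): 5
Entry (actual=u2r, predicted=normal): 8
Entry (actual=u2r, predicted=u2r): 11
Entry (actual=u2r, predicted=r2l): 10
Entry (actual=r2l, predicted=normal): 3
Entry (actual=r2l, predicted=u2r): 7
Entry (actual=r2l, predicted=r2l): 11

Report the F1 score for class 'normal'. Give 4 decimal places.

Take TP from the diagonal, FP from the rest of the 'normal' prediction marginal, FN from the rest of the 'normal' actual marginal.
F1 score = 2·TP/(2·TP+FP+FN).
normal: TP=19, FP=8+3=11, FN=7+5=12 → 38/61 = 0.62295

0.6230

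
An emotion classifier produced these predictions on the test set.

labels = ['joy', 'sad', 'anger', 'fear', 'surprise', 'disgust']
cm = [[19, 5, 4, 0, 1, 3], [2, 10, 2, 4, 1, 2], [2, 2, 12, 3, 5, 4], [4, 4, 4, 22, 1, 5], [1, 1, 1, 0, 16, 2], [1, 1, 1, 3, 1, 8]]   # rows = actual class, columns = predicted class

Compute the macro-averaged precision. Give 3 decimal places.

0.542

Per-class precision (TP/(TP+FP)):
  joy: TP=19, FP=2+2+4+1+1=10 → 19/29 = 0.6552
  sad: TP=10, FP=5+2+4+1+1=13 → 10/23 = 0.4348
  anger: TP=12, FP=4+2+4+1+1=12 → 12/24 = 0.5000
  fear: TP=22, FP=0+4+3+0+3=10 → 22/32 = 0.6875
  surprise: TP=16, FP=1+1+5+1+1=9 → 16/25 = 0.6400
  disgust: TP=8, FP=3+2+4+5+2=16 → 8/24 = 0.3333
Macro-precision = mean = (0.6552 + 0.4348 + 0.5000 + 0.6875 + 0.6400 + 0.3333) / 6 = 0.542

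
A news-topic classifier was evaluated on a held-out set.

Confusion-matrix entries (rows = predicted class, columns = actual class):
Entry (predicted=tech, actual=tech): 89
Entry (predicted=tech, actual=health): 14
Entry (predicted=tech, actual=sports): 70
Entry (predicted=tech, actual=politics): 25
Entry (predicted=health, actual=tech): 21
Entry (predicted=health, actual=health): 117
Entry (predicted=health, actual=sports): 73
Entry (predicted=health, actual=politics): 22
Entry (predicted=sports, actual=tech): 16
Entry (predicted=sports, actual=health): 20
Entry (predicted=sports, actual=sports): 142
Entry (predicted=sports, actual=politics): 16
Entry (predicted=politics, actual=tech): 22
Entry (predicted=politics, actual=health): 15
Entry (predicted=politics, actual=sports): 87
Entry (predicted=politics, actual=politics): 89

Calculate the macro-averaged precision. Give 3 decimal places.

0.525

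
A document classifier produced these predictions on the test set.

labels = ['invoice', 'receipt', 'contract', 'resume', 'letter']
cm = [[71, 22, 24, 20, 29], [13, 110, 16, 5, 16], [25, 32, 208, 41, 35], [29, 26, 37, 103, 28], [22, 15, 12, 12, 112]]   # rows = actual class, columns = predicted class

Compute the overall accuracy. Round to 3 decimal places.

0.568

Accuracy = trace / total = (71+110+208+103+112=604) / 1063 = 604/1063 = 0.568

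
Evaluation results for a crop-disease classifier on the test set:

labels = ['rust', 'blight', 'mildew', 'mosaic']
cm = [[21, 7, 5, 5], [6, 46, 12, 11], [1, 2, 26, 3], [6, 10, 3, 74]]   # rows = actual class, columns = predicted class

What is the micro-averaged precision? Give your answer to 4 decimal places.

Micro-averaging pools counts across classes: ΣTP=167, ΣFP=71, ΣFN=71.
Micro-precision = TP/(TP+FP) on pooled counts = 0.7017 (equals overall accuracy in single-label multiclass).

0.7017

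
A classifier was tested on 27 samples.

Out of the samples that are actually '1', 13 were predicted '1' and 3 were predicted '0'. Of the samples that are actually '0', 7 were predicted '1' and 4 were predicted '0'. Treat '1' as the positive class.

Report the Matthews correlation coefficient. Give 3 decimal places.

0.197

MCC = (TP·TN − FP·FN) / √((TP+FP)(TP+FN)(TN+FP)(TN+FN))
Numerator = 13·4 − 7·3 = 31
Denominator = √(20·16·11·7) = √24640 = 156.9713
MCC = 31 / 156.9713 = 0.197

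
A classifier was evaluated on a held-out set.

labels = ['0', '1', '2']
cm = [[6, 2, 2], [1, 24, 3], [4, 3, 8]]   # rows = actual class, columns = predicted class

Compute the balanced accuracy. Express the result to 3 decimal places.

0.663

Balanced accuracy = mean of per-class recall.
  0: recall = 6/10 = 0.6000
  1: recall = 24/28 = 0.8571
  2: recall = 8/15 = 0.5333
Mean = (0.6000 + 0.8571 + 0.5333) / 3 = 0.663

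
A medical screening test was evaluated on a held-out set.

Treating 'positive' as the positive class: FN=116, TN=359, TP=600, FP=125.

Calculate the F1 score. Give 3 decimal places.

0.833

Precision = TP/(TP+FP) = 600/725 = 0.8276
Recall = TP/(TP+FN) = 600/716 = 0.8380
F1 = 2·TP/(2·TP+FP+FN) = 1200/1441 = 0.833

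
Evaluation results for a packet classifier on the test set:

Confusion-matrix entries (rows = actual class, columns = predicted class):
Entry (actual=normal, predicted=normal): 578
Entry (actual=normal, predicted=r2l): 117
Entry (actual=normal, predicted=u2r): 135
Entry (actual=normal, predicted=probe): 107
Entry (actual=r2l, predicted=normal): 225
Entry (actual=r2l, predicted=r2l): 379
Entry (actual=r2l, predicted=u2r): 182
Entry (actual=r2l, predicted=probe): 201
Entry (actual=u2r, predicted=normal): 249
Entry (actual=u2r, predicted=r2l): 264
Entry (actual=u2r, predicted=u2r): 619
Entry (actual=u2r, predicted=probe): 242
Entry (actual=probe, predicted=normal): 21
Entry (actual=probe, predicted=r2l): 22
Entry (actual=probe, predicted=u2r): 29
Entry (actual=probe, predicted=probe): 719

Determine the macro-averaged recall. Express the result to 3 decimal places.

0.590

Per-class recall (TP/(TP+FN)):
  normal: TP=578, FN=117+135+107=359 → 578/937 = 0.6169
  r2l: TP=379, FN=225+182+201=608 → 379/987 = 0.3840
  u2r: TP=619, FN=249+264+242=755 → 619/1374 = 0.4505
  probe: TP=719, FN=21+22+29=72 → 719/791 = 0.9090
Macro-recall = mean = (0.6169 + 0.3840 + 0.4505 + 0.9090) / 4 = 0.590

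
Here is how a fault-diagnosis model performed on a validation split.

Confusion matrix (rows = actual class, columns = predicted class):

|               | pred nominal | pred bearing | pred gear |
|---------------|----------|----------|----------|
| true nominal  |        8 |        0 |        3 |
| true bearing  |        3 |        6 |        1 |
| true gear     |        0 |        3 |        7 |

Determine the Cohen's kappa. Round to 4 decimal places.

Observed agreement pₒ = trace/N = 21/31 = 0.67742
Expected agreement pₑ = Σ (rowᵢ·colᵢ)/N² = (11·11 + 10·9 + 10·11)/31² = 0.33403
κ = (pₒ − pₑ)/(1 − pₑ) = (0.67742 − 0.33403)/(1 − 0.33403) = 0.5156

0.5156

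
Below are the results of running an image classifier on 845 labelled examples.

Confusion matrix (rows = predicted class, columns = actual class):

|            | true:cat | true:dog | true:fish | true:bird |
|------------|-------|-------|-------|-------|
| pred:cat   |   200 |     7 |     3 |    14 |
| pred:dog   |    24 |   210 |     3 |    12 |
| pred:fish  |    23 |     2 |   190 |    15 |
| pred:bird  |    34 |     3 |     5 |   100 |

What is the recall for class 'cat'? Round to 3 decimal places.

One-vs-rest for 'cat': TP = diagonal; FP = other classes predicted 'cat'; FN = 'cat' predicted as other.
recall = TP/(TP+FN).
cat: TP=200, FN=24+23+34=81 → 200/281 = 0.7117

0.712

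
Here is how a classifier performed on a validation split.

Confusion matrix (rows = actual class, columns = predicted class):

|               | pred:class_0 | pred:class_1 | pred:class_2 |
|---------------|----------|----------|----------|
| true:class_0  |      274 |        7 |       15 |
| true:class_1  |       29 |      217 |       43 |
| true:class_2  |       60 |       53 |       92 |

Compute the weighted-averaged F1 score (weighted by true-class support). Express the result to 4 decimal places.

Per-class F1 score (2·TP/(2·TP+FP+FN)):
  class_0: TP=274, FP=29+60=89, FN=7+15=22 → 548/659 = 0.83156
  class_1: TP=217, FP=7+53=60, FN=29+43=72 → 434/566 = 0.76678
  class_2: TP=92, FP=15+43=58, FN=60+53=113 → 184/355 = 0.51831
Weighted-F1 score = Σ (supportᵢ/N)·F1 scoreᵢ with N=790: (296/790)·0.83156 + (289/790)·0.76678 + (205/790)·0.51831 = 0.7266

0.7266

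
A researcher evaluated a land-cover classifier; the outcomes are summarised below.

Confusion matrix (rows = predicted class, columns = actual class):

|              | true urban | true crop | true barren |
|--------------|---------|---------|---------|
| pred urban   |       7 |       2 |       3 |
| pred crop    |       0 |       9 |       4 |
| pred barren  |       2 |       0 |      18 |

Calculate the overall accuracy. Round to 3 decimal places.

0.756

Accuracy = trace / total = (7+9+18=34) / 45 = 34/45 = 0.756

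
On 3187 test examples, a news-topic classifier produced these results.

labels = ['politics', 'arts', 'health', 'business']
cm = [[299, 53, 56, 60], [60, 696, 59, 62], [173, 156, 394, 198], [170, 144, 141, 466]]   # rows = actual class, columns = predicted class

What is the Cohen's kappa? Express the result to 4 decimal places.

0.4404

Observed agreement pₒ = trace/N = 1855/3187 = 0.58205
Expected agreement pₑ = Σ (rowᵢ·colᵢ)/N² = (468·702 + 877·1049 + 921·650 + 921·786)/3187² = 0.25313
κ = (pₒ − pₑ)/(1 − pₑ) = (0.58205 − 0.25313)/(1 − 0.25313) = 0.4404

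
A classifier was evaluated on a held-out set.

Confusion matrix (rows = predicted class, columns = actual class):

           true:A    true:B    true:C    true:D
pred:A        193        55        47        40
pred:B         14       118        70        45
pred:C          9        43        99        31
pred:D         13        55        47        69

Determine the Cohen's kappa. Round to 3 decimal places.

0.340

Observed agreement pₒ = trace/N = 479/948 = 0.5053
Expected agreement pₑ = Σ (rowᵢ·colᵢ)/N² = (229·335 + 271·247 + 263·182 + 185·184)/948² = 0.2510
κ = (pₒ − pₑ)/(1 − pₑ) = (0.5053 − 0.2510)/(1 − 0.2510) = 0.340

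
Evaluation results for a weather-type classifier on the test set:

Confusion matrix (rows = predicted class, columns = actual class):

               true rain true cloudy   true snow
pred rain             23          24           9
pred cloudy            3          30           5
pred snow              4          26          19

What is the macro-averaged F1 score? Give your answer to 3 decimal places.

0.502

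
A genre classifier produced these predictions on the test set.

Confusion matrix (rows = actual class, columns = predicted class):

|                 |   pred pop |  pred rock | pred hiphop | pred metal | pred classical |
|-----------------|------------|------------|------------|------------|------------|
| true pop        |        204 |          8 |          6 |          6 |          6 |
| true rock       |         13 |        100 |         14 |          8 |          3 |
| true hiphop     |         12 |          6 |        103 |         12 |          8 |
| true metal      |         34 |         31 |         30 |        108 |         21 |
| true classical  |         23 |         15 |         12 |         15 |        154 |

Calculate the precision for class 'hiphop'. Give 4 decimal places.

0.6242

precision = TP/(TP+FP).
hiphop: TP=103, FP=6+14+30+12=62 → 103/165 = 0.62424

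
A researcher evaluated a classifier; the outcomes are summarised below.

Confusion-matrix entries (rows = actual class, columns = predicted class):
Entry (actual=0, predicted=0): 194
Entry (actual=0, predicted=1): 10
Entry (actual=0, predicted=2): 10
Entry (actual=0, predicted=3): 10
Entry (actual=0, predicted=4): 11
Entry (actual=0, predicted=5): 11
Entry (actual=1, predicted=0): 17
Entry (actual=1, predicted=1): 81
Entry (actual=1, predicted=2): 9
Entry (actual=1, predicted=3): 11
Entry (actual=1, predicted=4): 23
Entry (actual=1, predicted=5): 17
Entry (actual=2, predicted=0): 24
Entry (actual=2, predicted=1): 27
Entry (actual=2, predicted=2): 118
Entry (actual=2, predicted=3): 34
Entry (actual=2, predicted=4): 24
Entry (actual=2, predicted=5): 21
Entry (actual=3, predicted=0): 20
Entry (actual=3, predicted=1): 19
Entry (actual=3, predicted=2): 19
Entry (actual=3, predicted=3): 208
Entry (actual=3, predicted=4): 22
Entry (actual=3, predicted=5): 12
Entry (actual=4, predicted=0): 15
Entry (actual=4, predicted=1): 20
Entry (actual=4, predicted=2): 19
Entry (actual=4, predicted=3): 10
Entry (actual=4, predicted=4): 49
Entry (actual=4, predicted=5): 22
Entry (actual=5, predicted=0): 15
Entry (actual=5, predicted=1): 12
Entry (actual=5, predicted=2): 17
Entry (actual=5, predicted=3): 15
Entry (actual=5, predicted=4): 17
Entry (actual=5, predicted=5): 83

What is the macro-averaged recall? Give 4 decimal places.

0.5592

Per-class recall (TP/(TP+FN)):
  0: TP=194, FN=10+10+10+11+11=52 → 194/246 = 0.78862
  1: TP=81, FN=17+9+11+23+17=77 → 81/158 = 0.51266
  2: TP=118, FN=24+27+34+24+21=130 → 118/248 = 0.47581
  3: TP=208, FN=20+19+19+22+12=92 → 208/300 = 0.69333
  4: TP=49, FN=15+20+19+10+22=86 → 49/135 = 0.36296
  5: TP=83, FN=15+12+17+15+17=76 → 83/159 = 0.52201
Macro-recall = mean = (0.78862 + 0.51266 + 0.47581 + 0.69333 + 0.36296 + 0.52201) / 6 = 0.5592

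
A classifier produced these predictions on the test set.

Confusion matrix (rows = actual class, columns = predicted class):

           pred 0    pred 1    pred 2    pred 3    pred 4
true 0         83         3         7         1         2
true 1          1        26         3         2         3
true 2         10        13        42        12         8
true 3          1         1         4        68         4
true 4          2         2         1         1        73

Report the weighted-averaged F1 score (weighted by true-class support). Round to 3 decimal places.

Per-class F1 score (2·TP/(2·TP+FP+FN)):
  0: TP=83, FP=1+10+1+2=14, FN=3+7+1+2=13 → 166/193 = 0.8601
  1: TP=26, FP=3+13+1+2=19, FN=1+3+2+3=9 → 52/80 = 0.6500
  2: TP=42, FP=7+3+4+1=15, FN=10+13+12+8=43 → 84/142 = 0.5915
  3: TP=68, FP=1+2+12+1=16, FN=1+1+4+4=10 → 136/162 = 0.8395
  4: TP=73, FP=2+3+8+4=17, FN=2+2+1+1=6 → 146/169 = 0.8639
Weighted-F1 score = Σ (supportᵢ/N)·F1 scoreᵢ with N=373: (96/373)·0.8601 + (35/373)·0.6500 + (85/373)·0.5915 + (78/373)·0.8395 + (79/373)·0.8639 = 0.776

0.776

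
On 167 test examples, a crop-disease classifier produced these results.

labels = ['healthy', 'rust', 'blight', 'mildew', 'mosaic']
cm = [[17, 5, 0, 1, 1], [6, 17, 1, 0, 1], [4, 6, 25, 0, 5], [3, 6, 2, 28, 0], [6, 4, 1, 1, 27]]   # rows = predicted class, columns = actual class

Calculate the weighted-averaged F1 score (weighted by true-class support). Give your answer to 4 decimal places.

Per-class F1 score (2·TP/(2·TP+FP+FN)):
  healthy: TP=17, FP=5+0+1+1=7, FN=6+4+3+6=19 → 34/60 = 0.56667
  rust: TP=17, FP=6+1+0+1=8, FN=5+6+6+4=21 → 34/63 = 0.53968
  blight: TP=25, FP=4+6+0+5=15, FN=0+1+2+1=4 → 50/69 = 0.72464
  mildew: TP=28, FP=3+6+2+0=11, FN=1+0+0+1=2 → 56/69 = 0.81159
  mosaic: TP=27, FP=6+4+1+1=12, FN=1+1+5+0=7 → 54/73 = 0.73973
Weighted-F1 score = Σ (supportᵢ/N)·F1 scoreᵢ with N=167: (36/167)·0.56667 + (38/167)·0.53968 + (29/167)·0.72464 + (30/167)·0.81159 + (34/167)·0.73973 = 0.6672

0.6672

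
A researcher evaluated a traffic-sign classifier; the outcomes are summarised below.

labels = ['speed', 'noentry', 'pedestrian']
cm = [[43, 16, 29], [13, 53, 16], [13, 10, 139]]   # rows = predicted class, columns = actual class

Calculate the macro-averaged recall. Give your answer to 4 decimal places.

0.6832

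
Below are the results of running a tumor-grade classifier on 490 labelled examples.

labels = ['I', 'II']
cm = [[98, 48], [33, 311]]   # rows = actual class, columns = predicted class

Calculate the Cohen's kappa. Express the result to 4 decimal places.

Observed agreement pₒ = trace/N = 409/490 = 0.83469
Expected agreement pₑ = Σ (rowᵢ·colᵢ)/N² = (146·131 + 344·359)/490² = 0.59401
κ = (pₒ − pₑ)/(1 − pₑ) = (0.83469 − 0.59401)/(1 − 0.59401) = 0.5928

0.5928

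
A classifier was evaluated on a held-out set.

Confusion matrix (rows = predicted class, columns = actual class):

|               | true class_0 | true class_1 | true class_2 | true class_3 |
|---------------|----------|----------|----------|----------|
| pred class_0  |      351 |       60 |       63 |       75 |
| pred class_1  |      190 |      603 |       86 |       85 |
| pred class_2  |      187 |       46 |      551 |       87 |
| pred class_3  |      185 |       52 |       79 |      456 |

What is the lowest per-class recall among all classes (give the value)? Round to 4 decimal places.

0.3844

Per-class recall (TP/(TP+FN)):
  class_0: TP=351, FN=190+187+185=562 → 351/913 = 0.38445
  class_1: TP=603, FN=60+46+52=158 → 603/761 = 0.79238
  class_2: TP=551, FN=63+86+79=228 → 551/779 = 0.70732
  class_3: TP=456, FN=75+85+87=247 → 456/703 = 0.64865
Lowest is class 'class_0' with recall = 0.3844.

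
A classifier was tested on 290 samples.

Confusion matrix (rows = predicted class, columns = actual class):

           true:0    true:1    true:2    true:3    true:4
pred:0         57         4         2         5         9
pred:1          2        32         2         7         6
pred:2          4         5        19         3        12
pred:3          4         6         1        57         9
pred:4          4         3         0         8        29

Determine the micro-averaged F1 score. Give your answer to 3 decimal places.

Micro-averaging pools counts across classes: ΣTP=194, ΣFP=96, ΣFN=96.
Micro-F1 score = 2·TP/(2·TP+FP+FN) on pooled counts = 0.669 (equals overall accuracy in single-label multiclass).

0.669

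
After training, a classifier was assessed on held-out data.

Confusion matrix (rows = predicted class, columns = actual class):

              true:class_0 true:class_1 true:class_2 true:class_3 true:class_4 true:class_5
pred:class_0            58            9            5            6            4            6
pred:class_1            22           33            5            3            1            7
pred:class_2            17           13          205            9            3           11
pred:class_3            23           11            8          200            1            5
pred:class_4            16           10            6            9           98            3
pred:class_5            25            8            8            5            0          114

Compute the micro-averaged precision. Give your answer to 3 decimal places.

0.732

Micro-averaging pools counts across classes: ΣTP=708, ΣFP=259, ΣFN=259.
Micro-precision = TP/(TP+FP) on pooled counts = 0.732 (equals overall accuracy in single-label multiclass).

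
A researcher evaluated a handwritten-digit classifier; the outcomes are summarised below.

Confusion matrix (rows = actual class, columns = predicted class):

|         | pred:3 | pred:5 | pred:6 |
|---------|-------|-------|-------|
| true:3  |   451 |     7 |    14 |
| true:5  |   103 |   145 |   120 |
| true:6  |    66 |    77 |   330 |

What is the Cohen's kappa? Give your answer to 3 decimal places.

0.549

Observed agreement pₒ = trace/N = 926/1313 = 0.7053
Expected agreement pₑ = Σ (rowᵢ·colᵢ)/N² = (472·620 + 368·229 + 473·464)/1313² = 0.3459
κ = (pₒ − pₑ)/(1 − pₑ) = (0.7053 − 0.3459)/(1 − 0.3459) = 0.549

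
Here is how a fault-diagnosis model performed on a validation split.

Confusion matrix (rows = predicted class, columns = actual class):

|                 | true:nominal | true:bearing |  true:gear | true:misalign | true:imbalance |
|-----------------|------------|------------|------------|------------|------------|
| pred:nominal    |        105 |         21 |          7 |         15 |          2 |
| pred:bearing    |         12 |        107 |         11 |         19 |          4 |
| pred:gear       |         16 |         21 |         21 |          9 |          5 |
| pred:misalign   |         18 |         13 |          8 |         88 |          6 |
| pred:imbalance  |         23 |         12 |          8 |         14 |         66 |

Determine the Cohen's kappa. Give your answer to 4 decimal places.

0.5065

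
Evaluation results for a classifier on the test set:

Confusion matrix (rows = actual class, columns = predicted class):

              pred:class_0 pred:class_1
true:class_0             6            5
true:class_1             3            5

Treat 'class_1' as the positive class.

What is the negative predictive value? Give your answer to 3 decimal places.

NPV = TN/(TN+FN) = 6/(6+3) = 0.667

0.667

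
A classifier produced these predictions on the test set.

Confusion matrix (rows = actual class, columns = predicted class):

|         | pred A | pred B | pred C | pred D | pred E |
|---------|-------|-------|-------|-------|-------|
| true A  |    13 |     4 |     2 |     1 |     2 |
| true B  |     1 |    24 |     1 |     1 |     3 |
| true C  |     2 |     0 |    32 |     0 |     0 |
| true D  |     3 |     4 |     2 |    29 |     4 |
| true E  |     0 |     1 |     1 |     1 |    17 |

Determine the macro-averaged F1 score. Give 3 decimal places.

0.762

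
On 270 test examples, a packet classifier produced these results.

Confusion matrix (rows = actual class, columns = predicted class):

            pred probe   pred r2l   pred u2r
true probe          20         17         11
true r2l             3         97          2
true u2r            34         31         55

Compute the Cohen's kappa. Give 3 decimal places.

0.440

Observed agreement pₒ = trace/N = 172/270 = 0.6370
Expected agreement pₑ = Σ (rowᵢ·colᵢ)/N² = (48·57 + 102·145 + 120·68)/270² = 0.3523
κ = (pₒ − pₑ)/(1 − pₑ) = (0.6370 − 0.3523)/(1 − 0.3523) = 0.440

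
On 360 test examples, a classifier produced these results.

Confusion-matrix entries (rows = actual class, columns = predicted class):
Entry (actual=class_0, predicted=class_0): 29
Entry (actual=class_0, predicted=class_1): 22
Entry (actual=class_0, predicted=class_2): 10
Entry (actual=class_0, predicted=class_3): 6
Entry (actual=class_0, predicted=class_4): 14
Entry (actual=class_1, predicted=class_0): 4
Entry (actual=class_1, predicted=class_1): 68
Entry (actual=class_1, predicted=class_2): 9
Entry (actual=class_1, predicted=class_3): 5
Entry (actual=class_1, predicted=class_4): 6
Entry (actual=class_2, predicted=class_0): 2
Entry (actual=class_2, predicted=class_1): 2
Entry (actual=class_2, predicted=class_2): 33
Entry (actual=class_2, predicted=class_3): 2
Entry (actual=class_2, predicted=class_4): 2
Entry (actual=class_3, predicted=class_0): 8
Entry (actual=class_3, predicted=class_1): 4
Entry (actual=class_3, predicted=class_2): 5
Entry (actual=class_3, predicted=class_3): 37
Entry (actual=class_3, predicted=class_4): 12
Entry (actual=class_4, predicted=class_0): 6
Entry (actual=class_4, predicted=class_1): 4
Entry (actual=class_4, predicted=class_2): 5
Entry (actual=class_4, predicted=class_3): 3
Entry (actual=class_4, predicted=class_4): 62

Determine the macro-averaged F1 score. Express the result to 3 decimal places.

0.624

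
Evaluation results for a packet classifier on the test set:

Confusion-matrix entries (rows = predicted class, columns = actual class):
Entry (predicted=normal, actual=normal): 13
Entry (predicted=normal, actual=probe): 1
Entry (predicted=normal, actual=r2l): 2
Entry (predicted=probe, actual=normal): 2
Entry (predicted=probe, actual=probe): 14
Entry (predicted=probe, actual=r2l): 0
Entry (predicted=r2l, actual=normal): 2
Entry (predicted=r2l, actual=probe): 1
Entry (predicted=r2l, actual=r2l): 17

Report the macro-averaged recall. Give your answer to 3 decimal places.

0.845

Per-class recall (TP/(TP+FN)):
  normal: TP=13, FN=2+2=4 → 13/17 = 0.7647
  probe: TP=14, FN=1+1=2 → 14/16 = 0.8750
  r2l: TP=17, FN=2+0=2 → 17/19 = 0.8947
Macro-recall = mean = (0.7647 + 0.8750 + 0.8947) / 3 = 0.845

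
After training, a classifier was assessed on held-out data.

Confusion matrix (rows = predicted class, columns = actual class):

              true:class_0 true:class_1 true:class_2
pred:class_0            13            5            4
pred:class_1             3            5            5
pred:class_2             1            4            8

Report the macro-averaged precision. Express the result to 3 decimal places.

Per-class precision (TP/(TP+FP)):
  class_0: TP=13, FP=5+4=9 → 13/22 = 0.5909
  class_1: TP=5, FP=3+5=8 → 5/13 = 0.3846
  class_2: TP=8, FP=1+4=5 → 8/13 = 0.6154
Macro-precision = mean = (0.5909 + 0.3846 + 0.6154) / 3 = 0.530

0.530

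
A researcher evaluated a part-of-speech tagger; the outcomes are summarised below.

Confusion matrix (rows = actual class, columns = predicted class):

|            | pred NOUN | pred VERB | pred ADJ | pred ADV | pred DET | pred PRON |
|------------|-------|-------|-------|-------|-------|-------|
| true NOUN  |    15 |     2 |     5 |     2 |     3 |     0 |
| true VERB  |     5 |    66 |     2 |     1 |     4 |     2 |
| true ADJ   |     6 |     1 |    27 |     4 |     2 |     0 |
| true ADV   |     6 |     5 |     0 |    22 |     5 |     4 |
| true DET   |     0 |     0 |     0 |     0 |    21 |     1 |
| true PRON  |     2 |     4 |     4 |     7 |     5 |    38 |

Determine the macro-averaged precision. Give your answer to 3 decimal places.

0.663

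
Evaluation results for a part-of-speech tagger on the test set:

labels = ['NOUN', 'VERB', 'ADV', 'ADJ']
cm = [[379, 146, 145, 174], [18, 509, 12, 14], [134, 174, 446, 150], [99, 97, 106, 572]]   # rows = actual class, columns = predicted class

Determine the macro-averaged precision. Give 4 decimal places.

Per-class precision (TP/(TP+FP)):
  NOUN: TP=379, FP=18+134+99=251 → 379/630 = 0.60159
  VERB: TP=509, FP=146+174+97=417 → 509/926 = 0.54968
  ADV: TP=446, FP=145+12+106=263 → 446/709 = 0.62906
  ADJ: TP=572, FP=174+14+150=338 → 572/910 = 0.62857
Macro-precision = mean = (0.60159 + 0.54968 + 0.62906 + 0.62857) / 4 = 0.6022

0.6022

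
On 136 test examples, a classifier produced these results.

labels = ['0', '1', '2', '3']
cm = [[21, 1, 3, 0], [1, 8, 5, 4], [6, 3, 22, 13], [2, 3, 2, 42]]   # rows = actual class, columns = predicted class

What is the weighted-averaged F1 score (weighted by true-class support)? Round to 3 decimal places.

Per-class F1 score (2·TP/(2·TP+FP+FN)):
  0: TP=21, FP=1+6+2=9, FN=1+3+0=4 → 42/55 = 0.7636
  1: TP=8, FP=1+3+3=7, FN=1+5+4=10 → 16/33 = 0.4848
  2: TP=22, FP=3+5+2=10, FN=6+3+13=22 → 44/76 = 0.5789
  3: TP=42, FP=0+4+13=17, FN=2+3+2=7 → 84/108 = 0.7778
Weighted-F1 score = Σ (supportᵢ/N)·F1 scoreᵢ with N=136: (25/136)·0.7636 + (18/136)·0.4848 + (44/136)·0.5789 + (49/136)·0.7778 = 0.672

0.672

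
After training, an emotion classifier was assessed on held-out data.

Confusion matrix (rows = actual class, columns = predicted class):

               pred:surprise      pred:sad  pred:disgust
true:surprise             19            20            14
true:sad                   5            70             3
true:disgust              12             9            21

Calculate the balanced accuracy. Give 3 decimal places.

0.585

Balanced accuracy = mean of per-class recall.
  surprise: recall = 19/53 = 0.3585
  sad: recall = 70/78 = 0.8974
  disgust: recall = 21/42 = 0.5000
Mean = (0.3585 + 0.8974 + 0.5000) / 3 = 0.585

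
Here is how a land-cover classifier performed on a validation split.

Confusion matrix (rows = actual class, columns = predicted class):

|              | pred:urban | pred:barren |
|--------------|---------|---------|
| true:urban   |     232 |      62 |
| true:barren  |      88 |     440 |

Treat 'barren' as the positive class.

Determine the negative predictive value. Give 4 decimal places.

0.7250

NPV = TN/(TN+FN) = 232/(232+88) = 0.7250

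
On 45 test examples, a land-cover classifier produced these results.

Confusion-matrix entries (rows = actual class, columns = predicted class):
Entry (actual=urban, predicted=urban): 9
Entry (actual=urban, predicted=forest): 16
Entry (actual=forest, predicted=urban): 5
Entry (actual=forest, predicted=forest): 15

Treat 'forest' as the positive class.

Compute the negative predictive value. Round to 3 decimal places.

0.643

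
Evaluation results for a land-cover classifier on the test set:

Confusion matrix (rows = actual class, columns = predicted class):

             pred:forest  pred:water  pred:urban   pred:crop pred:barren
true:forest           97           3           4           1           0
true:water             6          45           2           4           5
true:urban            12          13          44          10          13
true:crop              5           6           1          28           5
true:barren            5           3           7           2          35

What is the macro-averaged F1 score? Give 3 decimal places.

0.674

Per-class F1 score (2·TP/(2·TP+FP+FN)):
  forest: TP=97, FP=6+12+5+5=28, FN=3+4+1+0=8 → 194/230 = 0.8435
  water: TP=45, FP=3+13+6+3=25, FN=6+2+4+5=17 → 90/132 = 0.6818
  urban: TP=44, FP=4+2+1+7=14, FN=12+13+10+13=48 → 88/150 = 0.5867
  crop: TP=28, FP=1+4+10+2=17, FN=5+6+1+5=17 → 56/90 = 0.6222
  barren: TP=35, FP=0+5+13+5=23, FN=5+3+7+2=17 → 70/110 = 0.6364
Macro-F1 score = mean = (0.8435 + 0.6818 + 0.5867 + 0.6222 + 0.6364) / 5 = 0.674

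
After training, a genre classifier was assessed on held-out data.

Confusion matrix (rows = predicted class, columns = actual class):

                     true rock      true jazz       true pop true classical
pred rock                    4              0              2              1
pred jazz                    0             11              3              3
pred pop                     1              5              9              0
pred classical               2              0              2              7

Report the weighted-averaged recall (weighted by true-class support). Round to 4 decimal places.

0.6200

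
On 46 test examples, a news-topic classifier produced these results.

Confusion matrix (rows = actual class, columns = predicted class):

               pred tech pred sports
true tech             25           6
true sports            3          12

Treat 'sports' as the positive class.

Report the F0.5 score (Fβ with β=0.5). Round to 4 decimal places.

0.6897

Fβ = (1+β²)·TP / ((1+β²)·TP + β²·FN + FP), with β²=1/4
= 1.25·12 / (1.25·12 + 0.25·3 + 6) = 0.6897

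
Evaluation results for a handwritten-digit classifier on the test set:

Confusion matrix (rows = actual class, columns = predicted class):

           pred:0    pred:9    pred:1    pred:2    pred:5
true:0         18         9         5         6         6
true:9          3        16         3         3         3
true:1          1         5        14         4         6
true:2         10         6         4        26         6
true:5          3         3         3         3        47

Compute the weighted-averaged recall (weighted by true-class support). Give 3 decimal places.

Per-class recall (TP/(TP+FN)):
  0: TP=18, FN=9+5+6+6=26 → 18/44 = 0.4091
  9: TP=16, FN=3+3+3+3=12 → 16/28 = 0.5714
  1: TP=14, FN=1+5+4+6=16 → 14/30 = 0.4667
  2: TP=26, FN=10+6+4+6=26 → 26/52 = 0.5000
  5: TP=47, FN=3+3+3+3=12 → 47/59 = 0.7966
Weighted-recall = Σ (supportᵢ/N)·recallᵢ with N=213: (44/213)·0.4091 + (28/213)·0.5714 + (30/213)·0.4667 + (52/213)·0.5000 + (59/213)·0.7966 = 0.568

0.568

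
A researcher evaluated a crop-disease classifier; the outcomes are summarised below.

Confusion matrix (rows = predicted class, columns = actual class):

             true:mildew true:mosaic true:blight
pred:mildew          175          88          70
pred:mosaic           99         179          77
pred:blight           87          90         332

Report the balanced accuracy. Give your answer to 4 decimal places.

0.5598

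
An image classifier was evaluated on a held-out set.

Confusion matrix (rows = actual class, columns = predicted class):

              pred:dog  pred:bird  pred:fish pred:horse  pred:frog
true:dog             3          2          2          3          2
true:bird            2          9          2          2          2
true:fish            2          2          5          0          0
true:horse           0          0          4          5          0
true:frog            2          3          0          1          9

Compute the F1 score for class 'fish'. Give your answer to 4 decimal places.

Treat 'fish' as positive and all other classes as negative.
F1 score = 2·TP/(2·TP+FP+FN).
fish: TP=5, FP=2+2+4+0=8, FN=2+2+0+0=4 → 10/22 = 0.45455

0.4545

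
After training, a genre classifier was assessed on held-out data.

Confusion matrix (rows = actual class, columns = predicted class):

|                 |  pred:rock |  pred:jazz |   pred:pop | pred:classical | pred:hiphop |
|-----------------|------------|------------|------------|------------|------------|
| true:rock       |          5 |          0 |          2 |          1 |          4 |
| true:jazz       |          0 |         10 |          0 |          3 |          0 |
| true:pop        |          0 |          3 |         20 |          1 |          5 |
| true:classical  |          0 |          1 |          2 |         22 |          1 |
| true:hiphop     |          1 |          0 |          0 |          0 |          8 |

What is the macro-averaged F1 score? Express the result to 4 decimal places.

0.6948

Per-class F1 score (2·TP/(2·TP+FP+FN)):
  rock: TP=5, FP=0+0+0+1=1, FN=0+2+1+4=7 → 10/18 = 0.55556
  jazz: TP=10, FP=0+3+1+0=4, FN=0+0+3+0=3 → 20/27 = 0.74074
  pop: TP=20, FP=2+0+2+0=4, FN=0+3+1+5=9 → 40/53 = 0.75472
  classical: TP=22, FP=1+3+1+0=5, FN=0+1+2+1=4 → 44/53 = 0.83019
  hiphop: TP=8, FP=4+0+5+1=10, FN=1+0+0+0=1 → 16/27 = 0.59259
Macro-F1 score = mean = (0.55556 + 0.74074 + 0.75472 + 0.83019 + 0.59259) / 5 = 0.6948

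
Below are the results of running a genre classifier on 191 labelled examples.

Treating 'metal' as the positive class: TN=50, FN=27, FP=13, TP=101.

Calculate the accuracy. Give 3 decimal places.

Accuracy = (TP+TN)/N = (101+50)/191 = 0.791

0.791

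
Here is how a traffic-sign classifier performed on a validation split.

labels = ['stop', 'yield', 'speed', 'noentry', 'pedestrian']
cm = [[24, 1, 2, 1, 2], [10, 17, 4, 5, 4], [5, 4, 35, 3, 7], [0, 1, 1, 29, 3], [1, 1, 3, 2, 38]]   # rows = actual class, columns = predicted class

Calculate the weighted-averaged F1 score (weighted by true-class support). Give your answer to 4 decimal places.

Per-class F1 score (2·TP/(2·TP+FP+FN)):
  stop: TP=24, FP=10+5+0+1=16, FN=1+2+1+2=6 → 48/70 = 0.68571
  yield: TP=17, FP=1+4+1+1=7, FN=10+4+5+4=23 → 34/64 = 0.53125
  speed: TP=35, FP=2+4+1+3=10, FN=5+4+3+7=19 → 70/99 = 0.70707
  noentry: TP=29, FP=1+5+3+2=11, FN=0+1+1+3=5 → 58/74 = 0.78378
  pedestrian: TP=38, FP=2+4+7+3=16, FN=1+1+3+2=7 → 76/99 = 0.76768
Weighted-F1 score = Σ (supportᵢ/N)·F1 scoreᵢ with N=203: (30/203)·0.68571 + (40/203)·0.53125 + (54/203)·0.70707 + (34/203)·0.78378 + (45/203)·0.76768 = 0.6956

0.6956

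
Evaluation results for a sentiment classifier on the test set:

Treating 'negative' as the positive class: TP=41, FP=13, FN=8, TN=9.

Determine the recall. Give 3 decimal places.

0.837

Recall = TP/(TP+FN) = 41/(41+8) = 41/49 = 0.837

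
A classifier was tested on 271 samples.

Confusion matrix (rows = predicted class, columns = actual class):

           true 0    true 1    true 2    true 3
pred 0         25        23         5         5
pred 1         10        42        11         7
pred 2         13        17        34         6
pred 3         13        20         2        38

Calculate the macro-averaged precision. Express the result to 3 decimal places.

0.509

Per-class precision (TP/(TP+FP)):
  0: TP=25, FP=23+5+5=33 → 25/58 = 0.4310
  1: TP=42, FP=10+11+7=28 → 42/70 = 0.6000
  2: TP=34, FP=13+17+6=36 → 34/70 = 0.4857
  3: TP=38, FP=13+20+2=35 → 38/73 = 0.5205
Macro-precision = mean = (0.4310 + 0.6000 + 0.4857 + 0.5205) / 4 = 0.509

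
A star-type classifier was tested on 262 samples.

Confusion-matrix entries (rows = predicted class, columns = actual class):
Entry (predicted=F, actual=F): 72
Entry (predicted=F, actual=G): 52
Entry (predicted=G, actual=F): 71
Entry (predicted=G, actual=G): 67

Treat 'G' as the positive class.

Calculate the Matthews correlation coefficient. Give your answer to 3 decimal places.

MCC = (TP·TN − FP·FN) / √((TP+FP)(TP+FN)(TN+FP)(TN+FN))
Numerator = 67·72 − 71·52 = 1132
Denominator = √(138·119·143·124) = √291194904 = 17064.4339
MCC = 1132 / 17064.4339 = 0.066

0.066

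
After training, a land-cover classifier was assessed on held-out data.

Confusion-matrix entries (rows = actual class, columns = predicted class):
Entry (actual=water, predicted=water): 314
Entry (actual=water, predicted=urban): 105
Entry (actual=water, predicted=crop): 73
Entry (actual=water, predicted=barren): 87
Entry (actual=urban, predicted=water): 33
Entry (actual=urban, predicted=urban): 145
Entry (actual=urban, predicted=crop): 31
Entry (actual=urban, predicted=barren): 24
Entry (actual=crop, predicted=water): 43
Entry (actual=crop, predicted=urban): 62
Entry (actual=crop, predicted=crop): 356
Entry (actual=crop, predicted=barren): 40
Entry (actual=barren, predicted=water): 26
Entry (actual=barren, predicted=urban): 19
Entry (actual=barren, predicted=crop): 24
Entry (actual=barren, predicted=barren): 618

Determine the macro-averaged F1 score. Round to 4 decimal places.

Per-class F1 score (2·TP/(2·TP+FP+FN)):
  water: TP=314, FP=33+43+26=102, FN=105+73+87=265 → 628/995 = 0.63116
  urban: TP=145, FP=105+62+19=186, FN=33+31+24=88 → 290/564 = 0.51418
  crop: TP=356, FP=73+31+24=128, FN=43+62+40=145 → 712/985 = 0.72284
  barren: TP=618, FP=87+24+40=151, FN=26+19+24=69 → 1236/1456 = 0.84890
Macro-F1 score = mean = (0.63116 + 0.51418 + 0.72284 + 0.84890) / 4 = 0.6793

0.6793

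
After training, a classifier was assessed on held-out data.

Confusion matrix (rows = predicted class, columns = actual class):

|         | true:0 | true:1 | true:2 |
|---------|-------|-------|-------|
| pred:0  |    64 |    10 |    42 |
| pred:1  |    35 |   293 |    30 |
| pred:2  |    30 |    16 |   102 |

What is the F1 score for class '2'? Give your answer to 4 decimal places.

0.6335

Treat '2' as positive and all other classes as negative.
F1 score = 2·TP/(2·TP+FP+FN).
2: TP=102, FP=30+16=46, FN=42+30=72 → 204/322 = 0.63354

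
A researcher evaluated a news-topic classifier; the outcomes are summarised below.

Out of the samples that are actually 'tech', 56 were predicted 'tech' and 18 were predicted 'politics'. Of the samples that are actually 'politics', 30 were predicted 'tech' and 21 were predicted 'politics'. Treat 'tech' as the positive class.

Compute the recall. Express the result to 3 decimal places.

0.757

Recall = TP/(TP+FN) = 56/(56+18) = 56/74 = 0.757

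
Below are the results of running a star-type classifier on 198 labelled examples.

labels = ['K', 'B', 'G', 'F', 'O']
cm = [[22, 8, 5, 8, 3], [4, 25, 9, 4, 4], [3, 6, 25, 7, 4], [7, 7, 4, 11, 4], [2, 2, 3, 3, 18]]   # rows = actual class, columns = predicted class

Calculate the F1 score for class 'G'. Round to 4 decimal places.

0.5495

Take TP from the diagonal, FP from the rest of the 'G' prediction marginal, FN from the rest of the 'G' actual marginal.
F1 score = 2·TP/(2·TP+FP+FN).
G: TP=25, FP=5+9+4+3=21, FN=3+6+7+4=20 → 50/91 = 0.54945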